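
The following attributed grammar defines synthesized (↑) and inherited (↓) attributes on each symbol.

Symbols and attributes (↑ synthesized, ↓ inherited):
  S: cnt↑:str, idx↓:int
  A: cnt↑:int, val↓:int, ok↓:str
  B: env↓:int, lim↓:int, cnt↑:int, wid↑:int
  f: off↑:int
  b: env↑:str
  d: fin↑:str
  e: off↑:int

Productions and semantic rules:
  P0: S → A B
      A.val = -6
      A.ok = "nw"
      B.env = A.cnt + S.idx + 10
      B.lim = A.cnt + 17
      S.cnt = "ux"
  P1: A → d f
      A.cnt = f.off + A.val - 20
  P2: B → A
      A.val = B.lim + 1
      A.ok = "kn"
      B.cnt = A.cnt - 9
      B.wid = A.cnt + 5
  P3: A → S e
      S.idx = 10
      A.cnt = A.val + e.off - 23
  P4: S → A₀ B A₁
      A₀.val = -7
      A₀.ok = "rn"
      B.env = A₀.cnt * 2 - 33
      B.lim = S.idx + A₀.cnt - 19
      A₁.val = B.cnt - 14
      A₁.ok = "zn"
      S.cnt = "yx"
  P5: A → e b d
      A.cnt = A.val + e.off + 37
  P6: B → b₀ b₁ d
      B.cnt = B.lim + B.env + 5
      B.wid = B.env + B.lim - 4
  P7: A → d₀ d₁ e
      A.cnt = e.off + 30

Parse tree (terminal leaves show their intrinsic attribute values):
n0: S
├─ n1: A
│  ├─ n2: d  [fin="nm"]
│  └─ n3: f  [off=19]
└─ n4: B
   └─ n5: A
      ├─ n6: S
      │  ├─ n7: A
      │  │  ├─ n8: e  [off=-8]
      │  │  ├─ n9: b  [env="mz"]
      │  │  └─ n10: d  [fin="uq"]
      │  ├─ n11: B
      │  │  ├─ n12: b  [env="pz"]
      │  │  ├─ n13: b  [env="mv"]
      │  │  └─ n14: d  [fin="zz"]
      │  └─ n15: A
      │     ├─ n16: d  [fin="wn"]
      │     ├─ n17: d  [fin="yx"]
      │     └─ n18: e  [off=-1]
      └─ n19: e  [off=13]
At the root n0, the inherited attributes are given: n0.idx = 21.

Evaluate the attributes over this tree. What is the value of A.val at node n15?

1. n0.idx = 21  [given at root]
2. n1.val = -6  [-6]
3. n1.ok = "nw"  ["nw"]
4. n2.fin = "nm"  [terminal]
5. n3.off = 19  [terminal]
6. n1.cnt = -7  [f.off + A.val - 20]
7. n4.env = 24  [A.cnt + S.idx + 10]
8. n4.lim = 10  [A.cnt + 17]
9. n5.val = 11  [B.lim + 1]
10. n5.ok = "kn"  ["kn"]
11. n6.idx = 10  [10]
12. n7.val = -7  [-7]
13. n7.ok = "rn"  ["rn"]
14. n8.off = -8  [terminal]
15. n9.env = "mz"  [terminal]
16. n10.fin = "uq"  [terminal]
17. n7.cnt = 22  [A.val + e.off + 37]
18. n11.env = 11  [A₀.cnt * 2 - 33]
19. n11.lim = 13  [S.idx + A₀.cnt - 19]
20. n12.env = "pz"  [terminal]
21. n13.env = "mv"  [terminal]
22. n14.fin = "zz"  [terminal]
23. n11.cnt = 29  [B.lim + B.env + 5]
24. n11.wid = 20  [B.env + B.lim - 4]
25. n15.val = 15  [B.cnt - 14]
26. n15.ok = "zn"  ["zn"]
27. n16.fin = "wn"  [terminal]
28. n17.fin = "yx"  [terminal]
29. n18.off = -1  [terminal]
30. n15.cnt = 29  [e.off + 30]
31. n6.cnt = "yx"  ["yx"]
32. n19.off = 13  [terminal]
33. n5.cnt = 1  [A.val + e.off - 23]
34. n4.cnt = -8  [A.cnt - 9]
35. n4.wid = 6  [A.cnt + 5]
36. n0.cnt = "ux"  ["ux"]

15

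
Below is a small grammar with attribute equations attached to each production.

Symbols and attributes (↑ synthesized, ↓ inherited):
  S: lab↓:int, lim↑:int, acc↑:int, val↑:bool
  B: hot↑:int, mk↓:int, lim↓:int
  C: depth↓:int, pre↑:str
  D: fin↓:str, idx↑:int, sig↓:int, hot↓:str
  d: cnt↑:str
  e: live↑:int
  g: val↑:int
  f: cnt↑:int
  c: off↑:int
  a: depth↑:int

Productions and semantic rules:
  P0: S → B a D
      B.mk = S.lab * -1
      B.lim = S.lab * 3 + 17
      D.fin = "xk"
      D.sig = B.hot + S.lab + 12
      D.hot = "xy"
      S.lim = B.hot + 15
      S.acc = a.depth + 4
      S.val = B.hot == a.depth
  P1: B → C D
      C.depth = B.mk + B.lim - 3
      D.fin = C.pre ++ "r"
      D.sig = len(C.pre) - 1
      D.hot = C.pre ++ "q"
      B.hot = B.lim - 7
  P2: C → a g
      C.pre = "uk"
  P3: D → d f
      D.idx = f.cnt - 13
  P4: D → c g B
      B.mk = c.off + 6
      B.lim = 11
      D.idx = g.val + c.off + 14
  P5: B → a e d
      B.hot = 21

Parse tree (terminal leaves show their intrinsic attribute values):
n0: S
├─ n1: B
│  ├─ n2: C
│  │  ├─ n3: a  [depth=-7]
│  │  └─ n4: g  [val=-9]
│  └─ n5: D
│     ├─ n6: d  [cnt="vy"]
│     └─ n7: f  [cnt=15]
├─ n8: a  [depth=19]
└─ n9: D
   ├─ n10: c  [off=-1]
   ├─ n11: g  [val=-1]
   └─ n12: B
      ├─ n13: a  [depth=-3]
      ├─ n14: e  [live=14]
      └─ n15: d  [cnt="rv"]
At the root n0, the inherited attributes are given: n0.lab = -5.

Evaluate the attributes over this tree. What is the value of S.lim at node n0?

10

1. n0.lab = -5  [given at root]
2. n1.mk = 5  [S.lab * -1]
3. n1.lim = 2  [S.lab * 3 + 17]
4. n2.depth = 4  [B.mk + B.lim - 3]
5. n3.depth = -7  [terminal]
6. n4.val = -9  [terminal]
7. n2.pre = "uk"  ["uk"]
8. n5.fin = "ukr"  [C.pre ++ "r"]
9. n5.sig = 1  [len(C.pre) - 1]
10. n5.hot = "ukq"  [C.pre ++ "q"]
11. n6.cnt = "vy"  [terminal]
12. n7.cnt = 15  [terminal]
13. n5.idx = 2  [f.cnt - 13]
14. n1.hot = -5  [B.lim - 7]
15. n8.depth = 19  [terminal]
16. n9.fin = "xk"  ["xk"]
17. n9.sig = 2  [B.hot + S.lab + 12]
18. n9.hot = "xy"  ["xy"]
19. n10.off = -1  [terminal]
20. n11.val = -1  [terminal]
21. n12.mk = 5  [c.off + 6]
22. n12.lim = 11  [11]
23. n13.depth = -3  [terminal]
24. n14.live = 14  [terminal]
25. n15.cnt = "rv"  [terminal]
26. n12.hot = 21  [21]
27. n9.idx = 12  [g.val + c.off + 14]
28. n0.lim = 10  [B.hot + 15]
29. n0.acc = 23  [a.depth + 4]
30. n0.val = false  [B.hot == a.depth]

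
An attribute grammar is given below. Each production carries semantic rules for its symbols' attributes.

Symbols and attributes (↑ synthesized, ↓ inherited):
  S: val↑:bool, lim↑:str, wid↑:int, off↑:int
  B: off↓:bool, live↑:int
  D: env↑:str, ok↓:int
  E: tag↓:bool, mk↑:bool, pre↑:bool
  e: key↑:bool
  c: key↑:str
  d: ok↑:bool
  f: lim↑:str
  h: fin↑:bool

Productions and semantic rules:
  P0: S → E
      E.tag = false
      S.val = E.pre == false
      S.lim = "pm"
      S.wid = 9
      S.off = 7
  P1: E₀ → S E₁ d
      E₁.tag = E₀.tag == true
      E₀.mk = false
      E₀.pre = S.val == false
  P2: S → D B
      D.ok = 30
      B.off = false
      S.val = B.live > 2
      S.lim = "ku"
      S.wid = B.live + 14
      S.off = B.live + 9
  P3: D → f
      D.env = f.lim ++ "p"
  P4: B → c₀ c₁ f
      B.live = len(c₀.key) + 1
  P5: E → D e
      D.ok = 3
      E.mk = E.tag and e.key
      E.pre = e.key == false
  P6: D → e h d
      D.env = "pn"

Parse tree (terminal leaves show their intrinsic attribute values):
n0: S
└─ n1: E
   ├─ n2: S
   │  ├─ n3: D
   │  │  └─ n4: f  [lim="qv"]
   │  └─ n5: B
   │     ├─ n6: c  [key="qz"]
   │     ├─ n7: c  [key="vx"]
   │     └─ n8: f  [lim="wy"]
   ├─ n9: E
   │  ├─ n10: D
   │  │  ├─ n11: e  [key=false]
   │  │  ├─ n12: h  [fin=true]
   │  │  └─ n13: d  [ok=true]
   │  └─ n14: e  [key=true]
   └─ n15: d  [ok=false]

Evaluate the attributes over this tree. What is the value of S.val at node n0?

1. n1.tag = false  [false]
2. n3.ok = 30  [30]
3. n4.lim = "qv"  [terminal]
4. n3.env = "qvp"  [f.lim ++ "p"]
5. n5.off = false  [false]
6. n6.key = "qz"  [terminal]
7. n7.key = "vx"  [terminal]
8. n8.lim = "wy"  [terminal]
9. n5.live = 3  [len(c₀.key) + 1]
10. n2.val = true  [B.live > 2]
11. n2.lim = "ku"  ["ku"]
12. n2.wid = 17  [B.live + 14]
13. n2.off = 12  [B.live + 9]
14. n9.tag = false  [E₀.tag == true]
15. n10.ok = 3  [3]
16. n11.key = false  [terminal]
17. n12.fin = true  [terminal]
18. n13.ok = true  [terminal]
19. n10.env = "pn"  ["pn"]
20. n14.key = true  [terminal]
21. n9.mk = false  [E.tag and e.key]
22. n9.pre = false  [e.key == false]
23. n15.ok = false  [terminal]
24. n1.mk = false  [false]
25. n1.pre = false  [S.val == false]
26. n0.val = true  [E.pre == false]
27. n0.lim = "pm"  ["pm"]
28. n0.wid = 9  [9]
29. n0.off = 7  [7]

true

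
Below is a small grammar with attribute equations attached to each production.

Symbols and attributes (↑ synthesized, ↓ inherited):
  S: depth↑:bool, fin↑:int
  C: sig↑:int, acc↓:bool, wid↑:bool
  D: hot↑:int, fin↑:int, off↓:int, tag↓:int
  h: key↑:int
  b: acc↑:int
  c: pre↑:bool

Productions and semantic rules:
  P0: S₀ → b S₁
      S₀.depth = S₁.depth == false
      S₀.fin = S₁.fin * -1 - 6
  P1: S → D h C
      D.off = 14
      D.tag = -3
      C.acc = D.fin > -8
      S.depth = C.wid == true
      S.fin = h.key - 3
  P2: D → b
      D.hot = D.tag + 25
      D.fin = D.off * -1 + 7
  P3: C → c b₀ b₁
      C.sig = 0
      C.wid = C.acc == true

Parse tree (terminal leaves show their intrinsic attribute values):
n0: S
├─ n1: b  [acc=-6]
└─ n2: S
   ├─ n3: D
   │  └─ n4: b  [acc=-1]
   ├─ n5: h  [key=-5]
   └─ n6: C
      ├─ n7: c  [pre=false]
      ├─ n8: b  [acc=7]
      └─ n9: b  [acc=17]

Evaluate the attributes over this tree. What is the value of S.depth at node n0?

1. n1.acc = -6  [terminal]
2. n3.off = 14  [14]
3. n3.tag = -3  [-3]
4. n4.acc = -1  [terminal]
5. n3.hot = 22  [D.tag + 25]
6. n3.fin = -7  [D.off * -1 + 7]
7. n5.key = -5  [terminal]
8. n6.acc = true  [D.fin > -8]
9. n7.pre = false  [terminal]
10. n8.acc = 7  [terminal]
11. n9.acc = 17  [terminal]
12. n6.sig = 0  [0]
13. n6.wid = true  [C.acc == true]
14. n2.depth = true  [C.wid == true]
15. n2.fin = -8  [h.key - 3]
16. n0.depth = false  [S₁.depth == false]
17. n0.fin = 2  [S₁.fin * -1 - 6]

false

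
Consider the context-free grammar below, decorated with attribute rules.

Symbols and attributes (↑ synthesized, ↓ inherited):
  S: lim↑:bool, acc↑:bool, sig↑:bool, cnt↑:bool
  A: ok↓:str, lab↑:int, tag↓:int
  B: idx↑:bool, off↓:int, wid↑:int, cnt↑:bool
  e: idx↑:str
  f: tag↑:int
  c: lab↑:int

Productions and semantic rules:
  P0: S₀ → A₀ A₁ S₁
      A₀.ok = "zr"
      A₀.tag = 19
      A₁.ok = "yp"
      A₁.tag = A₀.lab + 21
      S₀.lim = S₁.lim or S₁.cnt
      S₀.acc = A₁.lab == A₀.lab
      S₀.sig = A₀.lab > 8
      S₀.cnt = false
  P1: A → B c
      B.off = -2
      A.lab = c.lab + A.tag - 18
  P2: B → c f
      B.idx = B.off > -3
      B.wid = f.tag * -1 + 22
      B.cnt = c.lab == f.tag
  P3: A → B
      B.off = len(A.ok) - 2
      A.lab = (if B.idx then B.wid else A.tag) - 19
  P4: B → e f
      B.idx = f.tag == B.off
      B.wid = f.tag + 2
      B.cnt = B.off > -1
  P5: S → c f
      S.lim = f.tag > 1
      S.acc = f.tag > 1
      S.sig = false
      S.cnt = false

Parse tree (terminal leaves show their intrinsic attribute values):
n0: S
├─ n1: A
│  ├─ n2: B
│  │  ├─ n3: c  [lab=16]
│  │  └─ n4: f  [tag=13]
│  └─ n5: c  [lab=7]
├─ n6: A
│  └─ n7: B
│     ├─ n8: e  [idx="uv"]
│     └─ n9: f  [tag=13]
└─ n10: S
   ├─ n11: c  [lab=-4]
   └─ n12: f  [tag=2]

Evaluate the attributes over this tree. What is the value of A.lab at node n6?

10

1. n1.ok = "zr"  ["zr"]
2. n1.tag = 19  [19]
3. n2.off = -2  [-2]
4. n3.lab = 16  [terminal]
5. n4.tag = 13  [terminal]
6. n2.idx = true  [B.off > -3]
7. n2.wid = 9  [f.tag * -1 + 22]
8. n2.cnt = false  [c.lab == f.tag]
9. n5.lab = 7  [terminal]
10. n1.lab = 8  [c.lab + A.tag - 18]
11. n6.ok = "yp"  ["yp"]
12. n6.tag = 29  [A₀.lab + 21]
13. n7.off = 0  [len(A.ok) - 2]
14. n8.idx = "uv"  [terminal]
15. n9.tag = 13  [terminal]
16. n7.idx = false  [f.tag == B.off]
17. n7.wid = 15  [f.tag + 2]
18. n7.cnt = true  [B.off > -1]
19. n6.lab = 10  [(if B.idx then B.wid else A.tag) - 19]
20. n11.lab = -4  [terminal]
21. n12.tag = 2  [terminal]
22. n10.lim = true  [f.tag > 1]
23. n10.acc = true  [f.tag > 1]
24. n10.sig = false  [false]
25. n10.cnt = false  [false]
26. n0.lim = true  [S₁.lim or S₁.cnt]
27. n0.acc = false  [A₁.lab == A₀.lab]
28. n0.sig = false  [A₀.lab > 8]
29. n0.cnt = false  [false]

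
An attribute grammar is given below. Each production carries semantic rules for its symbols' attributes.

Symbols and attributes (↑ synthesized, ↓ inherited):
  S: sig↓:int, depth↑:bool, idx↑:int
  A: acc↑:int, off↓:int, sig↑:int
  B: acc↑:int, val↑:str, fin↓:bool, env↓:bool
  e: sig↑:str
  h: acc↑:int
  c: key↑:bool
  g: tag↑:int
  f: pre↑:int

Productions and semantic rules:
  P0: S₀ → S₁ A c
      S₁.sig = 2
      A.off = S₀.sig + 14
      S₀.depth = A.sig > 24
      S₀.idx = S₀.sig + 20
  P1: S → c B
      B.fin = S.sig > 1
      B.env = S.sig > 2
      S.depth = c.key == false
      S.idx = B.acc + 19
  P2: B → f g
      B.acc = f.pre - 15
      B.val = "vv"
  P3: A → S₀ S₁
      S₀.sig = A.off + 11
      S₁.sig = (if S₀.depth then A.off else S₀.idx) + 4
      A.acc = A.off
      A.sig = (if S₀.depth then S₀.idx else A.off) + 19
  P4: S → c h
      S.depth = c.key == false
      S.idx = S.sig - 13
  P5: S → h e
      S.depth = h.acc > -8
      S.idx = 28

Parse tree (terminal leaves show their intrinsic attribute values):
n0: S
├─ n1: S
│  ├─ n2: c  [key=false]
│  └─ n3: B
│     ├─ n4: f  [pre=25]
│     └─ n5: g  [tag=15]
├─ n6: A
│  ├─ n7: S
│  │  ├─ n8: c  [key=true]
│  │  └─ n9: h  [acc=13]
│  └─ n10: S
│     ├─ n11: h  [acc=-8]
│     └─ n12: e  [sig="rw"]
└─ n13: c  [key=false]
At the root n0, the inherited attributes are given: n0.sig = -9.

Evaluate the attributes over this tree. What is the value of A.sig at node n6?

1. n0.sig = -9  [given at root]
2. n1.sig = 2  [2]
3. n2.key = false  [terminal]
4. n3.fin = true  [S.sig > 1]
5. n3.env = false  [S.sig > 2]
6. n4.pre = 25  [terminal]
7. n5.tag = 15  [terminal]
8. n3.acc = 10  [f.pre - 15]
9. n3.val = "vv"  ["vv"]
10. n1.depth = true  [c.key == false]
11. n1.idx = 29  [B.acc + 19]
12. n6.off = 5  [S₀.sig + 14]
13. n7.sig = 16  [A.off + 11]
14. n8.key = true  [terminal]
15. n9.acc = 13  [terminal]
16. n7.depth = false  [c.key == false]
17. n7.idx = 3  [S.sig - 13]
18. n10.sig = 7  [(if S₀.depth then A.off else S₀.idx) + 4]
19. n11.acc = -8  [terminal]
20. n12.sig = "rw"  [terminal]
21. n10.depth = false  [h.acc > -8]
22. n10.idx = 28  [28]
23. n6.acc = 5  [A.off]
24. n6.sig = 24  [(if S₀.depth then S₀.idx else A.off) + 19]
25. n13.key = false  [terminal]
26. n0.depth = false  [A.sig > 24]
27. n0.idx = 11  [S₀.sig + 20]

24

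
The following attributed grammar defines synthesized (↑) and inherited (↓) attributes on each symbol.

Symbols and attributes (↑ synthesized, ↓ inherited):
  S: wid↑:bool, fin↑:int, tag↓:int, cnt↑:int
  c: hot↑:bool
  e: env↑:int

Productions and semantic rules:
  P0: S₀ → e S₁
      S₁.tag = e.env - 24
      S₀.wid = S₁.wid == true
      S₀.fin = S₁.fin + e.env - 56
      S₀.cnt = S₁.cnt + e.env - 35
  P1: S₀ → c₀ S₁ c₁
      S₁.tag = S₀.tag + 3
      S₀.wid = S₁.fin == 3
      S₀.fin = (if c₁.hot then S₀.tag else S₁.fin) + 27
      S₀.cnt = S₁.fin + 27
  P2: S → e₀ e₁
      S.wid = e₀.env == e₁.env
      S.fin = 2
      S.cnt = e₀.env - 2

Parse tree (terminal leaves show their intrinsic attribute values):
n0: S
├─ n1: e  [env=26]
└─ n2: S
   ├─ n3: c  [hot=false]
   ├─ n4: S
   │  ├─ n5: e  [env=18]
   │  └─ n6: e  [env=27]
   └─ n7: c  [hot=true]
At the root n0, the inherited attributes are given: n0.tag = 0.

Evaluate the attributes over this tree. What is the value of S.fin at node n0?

-1

1. n0.tag = 0  [given at root]
2. n1.env = 26  [terminal]
3. n2.tag = 2  [e.env - 24]
4. n3.hot = false  [terminal]
5. n4.tag = 5  [S₀.tag + 3]
6. n5.env = 18  [terminal]
7. n6.env = 27  [terminal]
8. n4.wid = false  [e₀.env == e₁.env]
9. n4.fin = 2  [2]
10. n4.cnt = 16  [e₀.env - 2]
11. n7.hot = true  [terminal]
12. n2.wid = false  [S₁.fin == 3]
13. n2.fin = 29  [(if c₁.hot then S₀.tag else S₁.fin) + 27]
14. n2.cnt = 29  [S₁.fin + 27]
15. n0.wid = false  [S₁.wid == true]
16. n0.fin = -1  [S₁.fin + e.env - 56]
17. n0.cnt = 20  [S₁.cnt + e.env - 35]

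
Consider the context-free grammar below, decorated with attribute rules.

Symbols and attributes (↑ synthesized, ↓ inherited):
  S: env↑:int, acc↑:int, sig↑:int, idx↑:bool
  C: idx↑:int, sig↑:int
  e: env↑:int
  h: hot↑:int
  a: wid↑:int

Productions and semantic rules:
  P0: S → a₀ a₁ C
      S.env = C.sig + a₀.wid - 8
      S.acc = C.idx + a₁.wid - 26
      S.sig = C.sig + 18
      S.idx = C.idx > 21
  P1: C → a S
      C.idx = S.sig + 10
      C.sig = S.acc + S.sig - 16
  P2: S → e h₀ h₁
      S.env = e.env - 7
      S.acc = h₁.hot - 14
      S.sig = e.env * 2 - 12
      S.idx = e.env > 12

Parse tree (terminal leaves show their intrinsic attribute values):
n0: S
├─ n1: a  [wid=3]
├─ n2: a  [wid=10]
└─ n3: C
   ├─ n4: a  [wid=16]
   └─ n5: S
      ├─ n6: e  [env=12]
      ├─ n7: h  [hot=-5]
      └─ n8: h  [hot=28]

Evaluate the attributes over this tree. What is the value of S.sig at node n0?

1. n1.wid = 3  [terminal]
2. n2.wid = 10  [terminal]
3. n4.wid = 16  [terminal]
4. n6.env = 12  [terminal]
5. n7.hot = -5  [terminal]
6. n8.hot = 28  [terminal]
7. n5.env = 5  [e.env - 7]
8. n5.acc = 14  [h₁.hot - 14]
9. n5.sig = 12  [e.env * 2 - 12]
10. n5.idx = false  [e.env > 12]
11. n3.idx = 22  [S.sig + 10]
12. n3.sig = 10  [S.acc + S.sig - 16]
13. n0.env = 5  [C.sig + a₀.wid - 8]
14. n0.acc = 6  [C.idx + a₁.wid - 26]
15. n0.sig = 28  [C.sig + 18]
16. n0.idx = true  [C.idx > 21]

28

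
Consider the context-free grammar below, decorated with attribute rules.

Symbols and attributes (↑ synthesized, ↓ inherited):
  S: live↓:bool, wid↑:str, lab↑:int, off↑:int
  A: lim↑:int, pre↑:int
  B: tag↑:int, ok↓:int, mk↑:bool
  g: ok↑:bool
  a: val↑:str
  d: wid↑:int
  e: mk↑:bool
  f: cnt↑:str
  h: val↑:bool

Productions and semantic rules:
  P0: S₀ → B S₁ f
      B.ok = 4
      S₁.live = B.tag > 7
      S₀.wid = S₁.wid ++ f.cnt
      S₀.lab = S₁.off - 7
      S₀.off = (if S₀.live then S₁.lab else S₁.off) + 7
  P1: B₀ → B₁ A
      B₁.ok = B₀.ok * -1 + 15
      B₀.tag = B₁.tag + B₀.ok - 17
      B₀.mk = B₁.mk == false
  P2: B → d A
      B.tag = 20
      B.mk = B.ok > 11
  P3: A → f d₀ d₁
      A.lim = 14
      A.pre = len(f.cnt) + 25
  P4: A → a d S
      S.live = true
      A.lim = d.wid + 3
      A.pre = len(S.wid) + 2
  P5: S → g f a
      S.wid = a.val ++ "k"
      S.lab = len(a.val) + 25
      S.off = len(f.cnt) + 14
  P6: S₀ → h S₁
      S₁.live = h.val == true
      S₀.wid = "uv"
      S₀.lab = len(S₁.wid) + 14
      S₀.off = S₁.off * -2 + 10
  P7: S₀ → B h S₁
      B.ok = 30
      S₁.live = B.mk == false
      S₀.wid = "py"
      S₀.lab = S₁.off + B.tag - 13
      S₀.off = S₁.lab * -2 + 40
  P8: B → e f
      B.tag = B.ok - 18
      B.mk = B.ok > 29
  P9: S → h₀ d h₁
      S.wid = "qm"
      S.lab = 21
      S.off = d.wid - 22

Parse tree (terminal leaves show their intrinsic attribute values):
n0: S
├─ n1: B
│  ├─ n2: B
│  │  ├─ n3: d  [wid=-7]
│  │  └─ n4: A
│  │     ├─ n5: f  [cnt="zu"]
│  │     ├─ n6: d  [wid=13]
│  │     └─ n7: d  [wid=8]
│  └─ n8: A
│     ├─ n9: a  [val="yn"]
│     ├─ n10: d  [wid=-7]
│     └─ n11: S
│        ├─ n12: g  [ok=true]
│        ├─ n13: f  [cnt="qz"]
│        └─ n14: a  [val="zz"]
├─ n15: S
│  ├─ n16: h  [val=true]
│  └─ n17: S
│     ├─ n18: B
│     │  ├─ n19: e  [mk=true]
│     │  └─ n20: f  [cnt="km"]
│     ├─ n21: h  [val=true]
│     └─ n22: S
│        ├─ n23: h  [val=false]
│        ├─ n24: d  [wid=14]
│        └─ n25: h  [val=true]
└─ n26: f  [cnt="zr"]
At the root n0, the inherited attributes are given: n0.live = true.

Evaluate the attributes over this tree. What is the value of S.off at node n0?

1. n0.live = true  [given at root]
2. n1.ok = 4  [4]
3. n2.ok = 11  [B₀.ok * -1 + 15]
4. n3.wid = -7  [terminal]
5. n5.cnt = "zu"  [terminal]
6. n6.wid = 13  [terminal]
7. n7.wid = 8  [terminal]
8. n4.lim = 14  [14]
9. n4.pre = 27  [len(f.cnt) + 25]
10. n2.tag = 20  [20]
11. n2.mk = false  [B.ok > 11]
12. n9.val = "yn"  [terminal]
13. n10.wid = -7  [terminal]
14. n11.live = true  [true]
15. n12.ok = true  [terminal]
16. n13.cnt = "qz"  [terminal]
17. n14.val = "zz"  [terminal]
18. n11.wid = "zzk"  [a.val ++ "k"]
19. n11.lab = 27  [len(a.val) + 25]
20. n11.off = 16  [len(f.cnt) + 14]
21. n8.lim = -4  [d.wid + 3]
22. n8.pre = 5  [len(S.wid) + 2]
23. n1.tag = 7  [B₁.tag + B₀.ok - 17]
24. n1.mk = true  [B₁.mk == false]
25. n15.live = false  [B.tag > 7]
26. n16.val = true  [terminal]
27. n17.live = true  [h.val == true]
28. n18.ok = 30  [30]
29. n19.mk = true  [terminal]
30. n20.cnt = "km"  [terminal]
31. n18.tag = 12  [B.ok - 18]
32. n18.mk = true  [B.ok > 29]
33. n21.val = true  [terminal]
34. n22.live = false  [B.mk == false]
35. n23.val = false  [terminal]
36. n24.wid = 14  [terminal]
37. n25.val = true  [terminal]
38. n22.wid = "qm"  ["qm"]
39. n22.lab = 21  [21]
40. n22.off = -8  [d.wid - 22]
41. n17.wid = "py"  ["py"]
42. n17.lab = -9  [S₁.off + B.tag - 13]
43. n17.off = -2  [S₁.lab * -2 + 40]
44. n15.wid = "uv"  ["uv"]
45. n15.lab = 16  [len(S₁.wid) + 14]
46. n15.off = 14  [S₁.off * -2 + 10]
47. n26.cnt = "zr"  [terminal]
48. n0.wid = "uvzr"  [S₁.wid ++ f.cnt]
49. n0.lab = 7  [S₁.off - 7]
50. n0.off = 23  [(if S₀.live then S₁.lab else S₁.off) + 7]

23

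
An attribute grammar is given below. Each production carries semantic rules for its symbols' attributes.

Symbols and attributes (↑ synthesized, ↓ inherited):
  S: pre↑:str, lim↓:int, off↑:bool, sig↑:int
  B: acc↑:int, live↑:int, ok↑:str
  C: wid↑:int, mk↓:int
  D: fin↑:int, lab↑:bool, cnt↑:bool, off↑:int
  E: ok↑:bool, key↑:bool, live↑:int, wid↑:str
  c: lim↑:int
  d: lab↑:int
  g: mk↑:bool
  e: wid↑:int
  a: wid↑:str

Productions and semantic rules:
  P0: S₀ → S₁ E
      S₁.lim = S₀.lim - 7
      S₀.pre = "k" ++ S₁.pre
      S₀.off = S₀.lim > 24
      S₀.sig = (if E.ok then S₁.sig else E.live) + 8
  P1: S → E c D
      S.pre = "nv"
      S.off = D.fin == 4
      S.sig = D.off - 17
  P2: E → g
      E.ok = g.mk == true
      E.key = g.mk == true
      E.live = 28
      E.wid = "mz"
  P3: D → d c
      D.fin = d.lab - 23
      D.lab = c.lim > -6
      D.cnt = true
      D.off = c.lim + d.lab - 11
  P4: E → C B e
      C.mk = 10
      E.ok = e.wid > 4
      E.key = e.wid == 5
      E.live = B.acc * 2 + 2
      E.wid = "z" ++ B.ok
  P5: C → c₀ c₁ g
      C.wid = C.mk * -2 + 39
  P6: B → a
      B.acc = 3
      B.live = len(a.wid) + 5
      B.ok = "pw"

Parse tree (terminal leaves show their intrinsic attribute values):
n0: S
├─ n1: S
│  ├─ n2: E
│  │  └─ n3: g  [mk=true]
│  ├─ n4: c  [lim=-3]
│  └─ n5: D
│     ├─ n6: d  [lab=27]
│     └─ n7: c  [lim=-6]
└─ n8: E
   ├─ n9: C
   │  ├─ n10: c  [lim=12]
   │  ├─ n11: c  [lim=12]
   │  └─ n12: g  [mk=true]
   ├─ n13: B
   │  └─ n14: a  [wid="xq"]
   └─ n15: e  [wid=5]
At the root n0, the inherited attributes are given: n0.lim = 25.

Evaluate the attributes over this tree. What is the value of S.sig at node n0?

1

1. n0.lim = 25  [given at root]
2. n1.lim = 18  [S₀.lim - 7]
3. n3.mk = true  [terminal]
4. n2.ok = true  [g.mk == true]
5. n2.key = true  [g.mk == true]
6. n2.live = 28  [28]
7. n2.wid = "mz"  ["mz"]
8. n4.lim = -3  [terminal]
9. n6.lab = 27  [terminal]
10. n7.lim = -6  [terminal]
11. n5.fin = 4  [d.lab - 23]
12. n5.lab = false  [c.lim > -6]
13. n5.cnt = true  [true]
14. n5.off = 10  [c.lim + d.lab - 11]
15. n1.pre = "nv"  ["nv"]
16. n1.off = true  [D.fin == 4]
17. n1.sig = -7  [D.off - 17]
18. n9.mk = 10  [10]
19. n10.lim = 12  [terminal]
20. n11.lim = 12  [terminal]
21. n12.mk = true  [terminal]
22. n9.wid = 19  [C.mk * -2 + 39]
23. n14.wid = "xq"  [terminal]
24. n13.acc = 3  [3]
25. n13.live = 7  [len(a.wid) + 5]
26. n13.ok = "pw"  ["pw"]
27. n15.wid = 5  [terminal]
28. n8.ok = true  [e.wid > 4]
29. n8.key = true  [e.wid == 5]
30. n8.live = 8  [B.acc * 2 + 2]
31. n8.wid = "zpw"  ["z" ++ B.ok]
32. n0.pre = "knv"  ["k" ++ S₁.pre]
33. n0.off = true  [S₀.lim > 24]
34. n0.sig = 1  [(if E.ok then S₁.sig else E.live) + 8]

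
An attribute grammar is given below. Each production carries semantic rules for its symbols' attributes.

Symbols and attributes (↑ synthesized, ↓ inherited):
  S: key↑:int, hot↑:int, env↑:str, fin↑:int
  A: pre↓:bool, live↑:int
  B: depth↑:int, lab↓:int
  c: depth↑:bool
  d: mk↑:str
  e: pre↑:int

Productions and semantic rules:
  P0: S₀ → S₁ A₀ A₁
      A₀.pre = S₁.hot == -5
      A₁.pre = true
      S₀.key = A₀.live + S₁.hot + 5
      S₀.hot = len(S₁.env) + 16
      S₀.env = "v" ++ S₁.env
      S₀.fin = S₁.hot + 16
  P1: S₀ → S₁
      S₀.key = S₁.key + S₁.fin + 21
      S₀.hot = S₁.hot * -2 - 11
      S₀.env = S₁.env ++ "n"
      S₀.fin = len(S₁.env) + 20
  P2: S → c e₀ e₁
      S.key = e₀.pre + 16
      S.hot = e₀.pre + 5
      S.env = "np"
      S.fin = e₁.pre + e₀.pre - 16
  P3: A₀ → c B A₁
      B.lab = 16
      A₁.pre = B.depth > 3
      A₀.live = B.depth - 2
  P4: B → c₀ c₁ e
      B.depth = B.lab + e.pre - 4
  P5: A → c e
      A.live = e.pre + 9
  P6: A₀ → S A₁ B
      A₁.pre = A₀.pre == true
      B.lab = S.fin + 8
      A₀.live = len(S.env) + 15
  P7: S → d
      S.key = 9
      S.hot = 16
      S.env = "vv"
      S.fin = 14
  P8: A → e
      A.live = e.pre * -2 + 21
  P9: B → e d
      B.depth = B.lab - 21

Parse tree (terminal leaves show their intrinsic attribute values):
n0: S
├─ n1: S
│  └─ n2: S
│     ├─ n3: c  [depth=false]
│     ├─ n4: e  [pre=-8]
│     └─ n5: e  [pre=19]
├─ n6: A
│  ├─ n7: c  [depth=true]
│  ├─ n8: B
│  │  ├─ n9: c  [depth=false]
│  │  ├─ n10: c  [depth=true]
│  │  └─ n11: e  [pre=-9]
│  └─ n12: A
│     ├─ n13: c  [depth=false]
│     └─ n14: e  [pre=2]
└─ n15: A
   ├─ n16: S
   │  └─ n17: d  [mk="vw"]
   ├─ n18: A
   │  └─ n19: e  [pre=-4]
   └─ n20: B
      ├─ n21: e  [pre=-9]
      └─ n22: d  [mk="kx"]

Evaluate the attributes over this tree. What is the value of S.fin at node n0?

1. n3.depth = false  [terminal]
2. n4.pre = -8  [terminal]
3. n5.pre = 19  [terminal]
4. n2.key = 8  [e₀.pre + 16]
5. n2.hot = -3  [e₀.pre + 5]
6. n2.env = "np"  ["np"]
7. n2.fin = -5  [e₁.pre + e₀.pre - 16]
8. n1.key = 24  [S₁.key + S₁.fin + 21]
9. n1.hot = -5  [S₁.hot * -2 - 11]
10. n1.env = "npn"  [S₁.env ++ "n"]
11. n1.fin = 22  [len(S₁.env) + 20]
12. n6.pre = true  [S₁.hot == -5]
13. n7.depth = true  [terminal]
14. n8.lab = 16  [16]
15. n9.depth = false  [terminal]
16. n10.depth = true  [terminal]
17. n11.pre = -9  [terminal]
18. n8.depth = 3  [B.lab + e.pre - 4]
19. n12.pre = false  [B.depth > 3]
20. n13.depth = false  [terminal]
21. n14.pre = 2  [terminal]
22. n12.live = 11  [e.pre + 9]
23. n6.live = 1  [B.depth - 2]
24. n15.pre = true  [true]
25. n17.mk = "vw"  [terminal]
26. n16.key = 9  [9]
27. n16.hot = 16  [16]
28. n16.env = "vv"  ["vv"]
29. n16.fin = 14  [14]
30. n18.pre = true  [A₀.pre == true]
31. n19.pre = -4  [terminal]
32. n18.live = 29  [e.pre * -2 + 21]
33. n20.lab = 22  [S.fin + 8]
34. n21.pre = -9  [terminal]
35. n22.mk = "kx"  [terminal]
36. n20.depth = 1  [B.lab - 21]
37. n15.live = 17  [len(S.env) + 15]
38. n0.key = 1  [A₀.live + S₁.hot + 5]
39. n0.hot = 19  [len(S₁.env) + 16]
40. n0.env = "vnpn"  ["v" ++ S₁.env]
41. n0.fin = 11  [S₁.hot + 16]

11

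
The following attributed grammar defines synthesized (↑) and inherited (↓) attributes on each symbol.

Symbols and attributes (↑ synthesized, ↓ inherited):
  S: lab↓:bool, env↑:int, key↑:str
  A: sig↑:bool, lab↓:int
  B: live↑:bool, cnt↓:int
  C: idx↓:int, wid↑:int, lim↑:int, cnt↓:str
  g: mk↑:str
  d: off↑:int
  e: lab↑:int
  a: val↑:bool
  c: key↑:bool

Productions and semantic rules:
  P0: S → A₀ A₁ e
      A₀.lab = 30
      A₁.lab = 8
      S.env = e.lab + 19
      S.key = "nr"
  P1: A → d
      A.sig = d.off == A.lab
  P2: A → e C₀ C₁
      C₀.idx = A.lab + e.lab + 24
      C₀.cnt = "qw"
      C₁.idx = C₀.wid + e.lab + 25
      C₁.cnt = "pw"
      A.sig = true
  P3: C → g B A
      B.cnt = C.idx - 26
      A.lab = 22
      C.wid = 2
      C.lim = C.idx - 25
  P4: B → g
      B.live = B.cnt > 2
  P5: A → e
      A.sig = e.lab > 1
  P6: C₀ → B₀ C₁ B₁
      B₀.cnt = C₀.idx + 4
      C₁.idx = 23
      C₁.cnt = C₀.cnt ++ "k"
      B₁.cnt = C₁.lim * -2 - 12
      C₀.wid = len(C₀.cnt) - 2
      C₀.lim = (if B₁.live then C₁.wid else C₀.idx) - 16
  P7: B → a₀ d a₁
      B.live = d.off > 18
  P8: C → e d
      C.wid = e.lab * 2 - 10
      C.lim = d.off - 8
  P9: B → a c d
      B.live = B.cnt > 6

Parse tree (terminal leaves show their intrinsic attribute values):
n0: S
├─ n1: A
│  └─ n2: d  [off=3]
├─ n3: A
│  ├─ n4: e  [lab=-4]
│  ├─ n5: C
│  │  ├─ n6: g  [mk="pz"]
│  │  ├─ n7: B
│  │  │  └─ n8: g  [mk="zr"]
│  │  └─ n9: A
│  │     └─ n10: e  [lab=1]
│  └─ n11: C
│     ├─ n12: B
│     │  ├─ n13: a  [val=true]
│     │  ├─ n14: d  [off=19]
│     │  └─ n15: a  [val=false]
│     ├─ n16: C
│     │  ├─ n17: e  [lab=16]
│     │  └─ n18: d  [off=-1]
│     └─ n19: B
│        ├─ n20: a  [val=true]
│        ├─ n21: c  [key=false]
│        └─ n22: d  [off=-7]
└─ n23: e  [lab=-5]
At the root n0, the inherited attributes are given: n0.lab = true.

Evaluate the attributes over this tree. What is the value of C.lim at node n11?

1. n0.lab = true  [given at root]
2. n1.lab = 30  [30]
3. n2.off = 3  [terminal]
4. n1.sig = false  [d.off == A.lab]
5. n3.lab = 8  [8]
6. n4.lab = -4  [terminal]
7. n5.idx = 28  [A.lab + e.lab + 24]
8. n5.cnt = "qw"  ["qw"]
9. n6.mk = "pz"  [terminal]
10. n7.cnt = 2  [C.idx - 26]
11. n8.mk = "zr"  [terminal]
12. n7.live = false  [B.cnt > 2]
13. n9.lab = 22  [22]
14. n10.lab = 1  [terminal]
15. n9.sig = false  [e.lab > 1]
16. n5.wid = 2  [2]
17. n5.lim = 3  [C.idx - 25]
18. n11.idx = 23  [C₀.wid + e.lab + 25]
19. n11.cnt = "pw"  ["pw"]
20. n12.cnt = 27  [C₀.idx + 4]
21. n13.val = true  [terminal]
22. n14.off = 19  [terminal]
23. n15.val = false  [terminal]
24. n12.live = true  [d.off > 18]
25. n16.idx = 23  [23]
26. n16.cnt = "pwk"  [C₀.cnt ++ "k"]
27. n17.lab = 16  [terminal]
28. n18.off = -1  [terminal]
29. n16.wid = 22  [e.lab * 2 - 10]
30. n16.lim = -9  [d.off - 8]
31. n19.cnt = 6  [C₁.lim * -2 - 12]
32. n20.val = true  [terminal]
33. n21.key = false  [terminal]
34. n22.off = -7  [terminal]
35. n19.live = false  [B.cnt > 6]
36. n11.wid = 0  [len(C₀.cnt) - 2]
37. n11.lim = 7  [(if B₁.live then C₁.wid else C₀.idx) - 16]
38. n3.sig = true  [true]
39. n23.lab = -5  [terminal]
40. n0.env = 14  [e.lab + 19]
41. n0.key = "nr"  ["nr"]

7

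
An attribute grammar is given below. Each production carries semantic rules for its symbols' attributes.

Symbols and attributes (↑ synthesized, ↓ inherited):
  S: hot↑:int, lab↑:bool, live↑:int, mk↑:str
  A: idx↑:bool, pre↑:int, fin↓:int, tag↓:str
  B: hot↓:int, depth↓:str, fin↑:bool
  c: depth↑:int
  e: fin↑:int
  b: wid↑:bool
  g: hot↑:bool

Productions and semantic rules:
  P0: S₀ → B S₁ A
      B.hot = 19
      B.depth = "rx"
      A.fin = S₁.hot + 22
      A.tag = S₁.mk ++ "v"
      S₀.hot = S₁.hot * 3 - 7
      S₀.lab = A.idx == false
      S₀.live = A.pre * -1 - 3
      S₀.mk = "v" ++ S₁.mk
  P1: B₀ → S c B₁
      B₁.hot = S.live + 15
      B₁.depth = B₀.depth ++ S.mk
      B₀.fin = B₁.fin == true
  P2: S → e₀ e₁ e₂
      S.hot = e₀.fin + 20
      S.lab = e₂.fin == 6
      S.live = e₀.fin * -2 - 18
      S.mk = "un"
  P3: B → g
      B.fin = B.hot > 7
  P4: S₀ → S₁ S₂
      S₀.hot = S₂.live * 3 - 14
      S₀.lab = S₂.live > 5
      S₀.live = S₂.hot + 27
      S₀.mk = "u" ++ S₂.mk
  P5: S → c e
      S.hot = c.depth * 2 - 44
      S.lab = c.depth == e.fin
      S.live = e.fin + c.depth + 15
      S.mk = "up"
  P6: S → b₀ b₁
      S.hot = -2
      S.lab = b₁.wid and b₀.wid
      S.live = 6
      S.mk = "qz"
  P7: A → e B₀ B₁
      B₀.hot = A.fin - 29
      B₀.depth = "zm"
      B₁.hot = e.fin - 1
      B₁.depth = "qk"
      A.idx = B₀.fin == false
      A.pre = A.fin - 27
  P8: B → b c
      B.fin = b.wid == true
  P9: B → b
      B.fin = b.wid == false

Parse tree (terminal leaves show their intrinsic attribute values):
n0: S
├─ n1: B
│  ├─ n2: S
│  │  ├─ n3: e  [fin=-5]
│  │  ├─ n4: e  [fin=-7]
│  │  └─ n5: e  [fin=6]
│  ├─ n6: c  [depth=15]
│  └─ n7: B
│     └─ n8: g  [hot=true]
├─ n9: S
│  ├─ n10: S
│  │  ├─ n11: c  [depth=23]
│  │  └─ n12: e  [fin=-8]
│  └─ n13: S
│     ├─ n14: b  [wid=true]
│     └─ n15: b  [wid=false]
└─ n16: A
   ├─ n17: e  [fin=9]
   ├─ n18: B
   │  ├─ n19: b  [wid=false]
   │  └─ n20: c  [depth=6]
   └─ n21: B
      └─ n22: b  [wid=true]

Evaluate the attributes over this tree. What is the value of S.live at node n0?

1. n1.hot = 19  [19]
2. n1.depth = "rx"  ["rx"]
3. n3.fin = -5  [terminal]
4. n4.fin = -7  [terminal]
5. n5.fin = 6  [terminal]
6. n2.hot = 15  [e₀.fin + 20]
7. n2.lab = true  [e₂.fin == 6]
8. n2.live = -8  [e₀.fin * -2 - 18]
9. n2.mk = "un"  ["un"]
10. n6.depth = 15  [terminal]
11. n7.hot = 7  [S.live + 15]
12. n7.depth = "rxun"  [B₀.depth ++ S.mk]
13. n8.hot = true  [terminal]
14. n7.fin = false  [B.hot > 7]
15. n1.fin = false  [B₁.fin == true]
16. n11.depth = 23  [terminal]
17. n12.fin = -8  [terminal]
18. n10.hot = 2  [c.depth * 2 - 44]
19. n10.lab = false  [c.depth == e.fin]
20. n10.live = 30  [e.fin + c.depth + 15]
21. n10.mk = "up"  ["up"]
22. n14.wid = true  [terminal]
23. n15.wid = false  [terminal]
24. n13.hot = -2  [-2]
25. n13.lab = false  [b₁.wid and b₀.wid]
26. n13.live = 6  [6]
27. n13.mk = "qz"  ["qz"]
28. n9.hot = 4  [S₂.live * 3 - 14]
29. n9.lab = true  [S₂.live > 5]
30. n9.live = 25  [S₂.hot + 27]
31. n9.mk = "uqz"  ["u" ++ S₂.mk]
32. n16.fin = 26  [S₁.hot + 22]
33. n16.tag = "uqzv"  [S₁.mk ++ "v"]
34. n17.fin = 9  [terminal]
35. n18.hot = -3  [A.fin - 29]
36. n18.depth = "zm"  ["zm"]
37. n19.wid = false  [terminal]
38. n20.depth = 6  [terminal]
39. n18.fin = false  [b.wid == true]
40. n21.hot = 8  [e.fin - 1]
41. n21.depth = "qk"  ["qk"]
42. n22.wid = true  [terminal]
43. n21.fin = false  [b.wid == false]
44. n16.idx = true  [B₀.fin == false]
45. n16.pre = -1  [A.fin - 27]
46. n0.hot = 5  [S₁.hot * 3 - 7]
47. n0.lab = false  [A.idx == false]
48. n0.live = -2  [A.pre * -1 - 3]
49. n0.mk = "vuqz"  ["v" ++ S₁.mk]

-2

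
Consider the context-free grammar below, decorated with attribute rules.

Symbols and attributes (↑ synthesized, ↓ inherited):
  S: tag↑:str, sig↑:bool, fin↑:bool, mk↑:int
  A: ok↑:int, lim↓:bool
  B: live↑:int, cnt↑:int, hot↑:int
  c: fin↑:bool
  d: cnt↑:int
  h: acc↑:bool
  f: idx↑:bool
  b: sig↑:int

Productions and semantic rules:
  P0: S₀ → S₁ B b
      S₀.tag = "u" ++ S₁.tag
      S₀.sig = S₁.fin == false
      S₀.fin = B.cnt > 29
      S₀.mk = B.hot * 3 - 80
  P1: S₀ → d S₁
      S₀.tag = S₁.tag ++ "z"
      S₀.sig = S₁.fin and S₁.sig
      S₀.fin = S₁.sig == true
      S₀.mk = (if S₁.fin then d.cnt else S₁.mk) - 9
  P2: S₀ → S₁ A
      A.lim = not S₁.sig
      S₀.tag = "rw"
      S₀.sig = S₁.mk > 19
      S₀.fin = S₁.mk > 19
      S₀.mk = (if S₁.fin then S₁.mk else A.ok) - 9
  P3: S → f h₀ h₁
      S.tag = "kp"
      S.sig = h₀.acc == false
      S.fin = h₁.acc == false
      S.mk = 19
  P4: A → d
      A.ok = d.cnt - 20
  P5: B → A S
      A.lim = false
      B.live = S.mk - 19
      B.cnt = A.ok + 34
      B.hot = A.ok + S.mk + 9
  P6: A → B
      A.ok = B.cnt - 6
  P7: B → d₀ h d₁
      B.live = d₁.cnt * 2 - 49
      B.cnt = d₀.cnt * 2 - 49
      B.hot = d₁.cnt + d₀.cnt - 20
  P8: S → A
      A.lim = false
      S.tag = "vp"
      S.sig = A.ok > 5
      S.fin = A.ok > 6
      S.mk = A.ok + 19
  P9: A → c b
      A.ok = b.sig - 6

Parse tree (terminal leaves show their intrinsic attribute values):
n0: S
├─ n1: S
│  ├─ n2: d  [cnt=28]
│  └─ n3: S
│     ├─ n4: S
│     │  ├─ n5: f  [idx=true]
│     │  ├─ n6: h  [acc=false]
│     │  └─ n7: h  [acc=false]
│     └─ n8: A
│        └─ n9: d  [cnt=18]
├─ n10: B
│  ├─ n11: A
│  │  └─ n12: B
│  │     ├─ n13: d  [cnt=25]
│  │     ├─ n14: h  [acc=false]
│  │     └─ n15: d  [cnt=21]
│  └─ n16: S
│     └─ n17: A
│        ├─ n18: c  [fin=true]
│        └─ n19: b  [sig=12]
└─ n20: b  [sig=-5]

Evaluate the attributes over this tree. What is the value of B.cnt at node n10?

1. n2.cnt = 28  [terminal]
2. n5.idx = true  [terminal]
3. n6.acc = false  [terminal]
4. n7.acc = false  [terminal]
5. n4.tag = "kp"  ["kp"]
6. n4.sig = true  [h₀.acc == false]
7. n4.fin = true  [h₁.acc == false]
8. n4.mk = 19  [19]
9. n8.lim = false  [not S₁.sig]
10. n9.cnt = 18  [terminal]
11. n8.ok = -2  [d.cnt - 20]
12. n3.tag = "rw"  ["rw"]
13. n3.sig = false  [S₁.mk > 19]
14. n3.fin = false  [S₁.mk > 19]
15. n3.mk = 10  [(if S₁.fin then S₁.mk else A.ok) - 9]
16. n1.tag = "rwz"  [S₁.tag ++ "z"]
17. n1.sig = false  [S₁.fin and S₁.sig]
18. n1.fin = false  [S₁.sig == true]
19. n1.mk = 1  [(if S₁.fin then d.cnt else S₁.mk) - 9]
20. n11.lim = false  [false]
21. n13.cnt = 25  [terminal]
22. n14.acc = false  [terminal]
23. n15.cnt = 21  [terminal]
24. n12.live = -7  [d₁.cnt * 2 - 49]
25. n12.cnt = 1  [d₀.cnt * 2 - 49]
26. n12.hot = 26  [d₁.cnt + d₀.cnt - 20]
27. n11.ok = -5  [B.cnt - 6]
28. n17.lim = false  [false]
29. n18.fin = true  [terminal]
30. n19.sig = 12  [terminal]
31. n17.ok = 6  [b.sig - 6]
32. n16.tag = "vp"  ["vp"]
33. n16.sig = true  [A.ok > 5]
34. n16.fin = false  [A.ok > 6]
35. n16.mk = 25  [A.ok + 19]
36. n10.live = 6  [S.mk - 19]
37. n10.cnt = 29  [A.ok + 34]
38. n10.hot = 29  [A.ok + S.mk + 9]
39. n20.sig = -5  [terminal]
40. n0.tag = "urwz"  ["u" ++ S₁.tag]
41. n0.sig = true  [S₁.fin == false]
42. n0.fin = false  [B.cnt > 29]
43. n0.mk = 7  [B.hot * 3 - 80]

29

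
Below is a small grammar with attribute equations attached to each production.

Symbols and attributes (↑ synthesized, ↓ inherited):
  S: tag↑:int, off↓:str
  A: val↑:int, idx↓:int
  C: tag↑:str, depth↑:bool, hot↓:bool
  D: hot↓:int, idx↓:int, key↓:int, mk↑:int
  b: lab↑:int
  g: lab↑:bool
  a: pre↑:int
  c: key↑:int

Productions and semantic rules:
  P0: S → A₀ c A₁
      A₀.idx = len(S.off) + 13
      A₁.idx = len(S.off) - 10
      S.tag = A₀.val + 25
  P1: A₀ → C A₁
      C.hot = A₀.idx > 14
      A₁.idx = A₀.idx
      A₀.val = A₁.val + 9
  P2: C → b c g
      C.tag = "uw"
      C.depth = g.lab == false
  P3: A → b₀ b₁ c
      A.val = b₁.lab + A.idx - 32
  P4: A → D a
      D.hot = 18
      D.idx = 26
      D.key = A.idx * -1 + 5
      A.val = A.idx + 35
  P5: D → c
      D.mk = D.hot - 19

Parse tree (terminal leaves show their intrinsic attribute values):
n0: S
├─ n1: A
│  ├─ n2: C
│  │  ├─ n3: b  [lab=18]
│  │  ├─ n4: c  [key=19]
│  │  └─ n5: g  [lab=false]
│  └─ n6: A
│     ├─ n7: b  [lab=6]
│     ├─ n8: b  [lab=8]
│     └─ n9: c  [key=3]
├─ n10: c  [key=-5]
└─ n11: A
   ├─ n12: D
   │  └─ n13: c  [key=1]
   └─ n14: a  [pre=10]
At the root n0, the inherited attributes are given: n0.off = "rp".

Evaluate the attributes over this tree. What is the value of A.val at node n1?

1. n0.off = "rp"  [given at root]
2. n1.idx = 15  [len(S.off) + 13]
3. n2.hot = true  [A₀.idx > 14]
4. n3.lab = 18  [terminal]
5. n4.key = 19  [terminal]
6. n5.lab = false  [terminal]
7. n2.tag = "uw"  ["uw"]
8. n2.depth = true  [g.lab == false]
9. n6.idx = 15  [A₀.idx]
10. n7.lab = 6  [terminal]
11. n8.lab = 8  [terminal]
12. n9.key = 3  [terminal]
13. n6.val = -9  [b₁.lab + A.idx - 32]
14. n1.val = 0  [A₁.val + 9]
15. n10.key = -5  [terminal]
16. n11.idx = -8  [len(S.off) - 10]
17. n12.hot = 18  [18]
18. n12.idx = 26  [26]
19. n12.key = 13  [A.idx * -1 + 5]
20. n13.key = 1  [terminal]
21. n12.mk = -1  [D.hot - 19]
22. n14.pre = 10  [terminal]
23. n11.val = 27  [A.idx + 35]
24. n0.tag = 25  [A₀.val + 25]

0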